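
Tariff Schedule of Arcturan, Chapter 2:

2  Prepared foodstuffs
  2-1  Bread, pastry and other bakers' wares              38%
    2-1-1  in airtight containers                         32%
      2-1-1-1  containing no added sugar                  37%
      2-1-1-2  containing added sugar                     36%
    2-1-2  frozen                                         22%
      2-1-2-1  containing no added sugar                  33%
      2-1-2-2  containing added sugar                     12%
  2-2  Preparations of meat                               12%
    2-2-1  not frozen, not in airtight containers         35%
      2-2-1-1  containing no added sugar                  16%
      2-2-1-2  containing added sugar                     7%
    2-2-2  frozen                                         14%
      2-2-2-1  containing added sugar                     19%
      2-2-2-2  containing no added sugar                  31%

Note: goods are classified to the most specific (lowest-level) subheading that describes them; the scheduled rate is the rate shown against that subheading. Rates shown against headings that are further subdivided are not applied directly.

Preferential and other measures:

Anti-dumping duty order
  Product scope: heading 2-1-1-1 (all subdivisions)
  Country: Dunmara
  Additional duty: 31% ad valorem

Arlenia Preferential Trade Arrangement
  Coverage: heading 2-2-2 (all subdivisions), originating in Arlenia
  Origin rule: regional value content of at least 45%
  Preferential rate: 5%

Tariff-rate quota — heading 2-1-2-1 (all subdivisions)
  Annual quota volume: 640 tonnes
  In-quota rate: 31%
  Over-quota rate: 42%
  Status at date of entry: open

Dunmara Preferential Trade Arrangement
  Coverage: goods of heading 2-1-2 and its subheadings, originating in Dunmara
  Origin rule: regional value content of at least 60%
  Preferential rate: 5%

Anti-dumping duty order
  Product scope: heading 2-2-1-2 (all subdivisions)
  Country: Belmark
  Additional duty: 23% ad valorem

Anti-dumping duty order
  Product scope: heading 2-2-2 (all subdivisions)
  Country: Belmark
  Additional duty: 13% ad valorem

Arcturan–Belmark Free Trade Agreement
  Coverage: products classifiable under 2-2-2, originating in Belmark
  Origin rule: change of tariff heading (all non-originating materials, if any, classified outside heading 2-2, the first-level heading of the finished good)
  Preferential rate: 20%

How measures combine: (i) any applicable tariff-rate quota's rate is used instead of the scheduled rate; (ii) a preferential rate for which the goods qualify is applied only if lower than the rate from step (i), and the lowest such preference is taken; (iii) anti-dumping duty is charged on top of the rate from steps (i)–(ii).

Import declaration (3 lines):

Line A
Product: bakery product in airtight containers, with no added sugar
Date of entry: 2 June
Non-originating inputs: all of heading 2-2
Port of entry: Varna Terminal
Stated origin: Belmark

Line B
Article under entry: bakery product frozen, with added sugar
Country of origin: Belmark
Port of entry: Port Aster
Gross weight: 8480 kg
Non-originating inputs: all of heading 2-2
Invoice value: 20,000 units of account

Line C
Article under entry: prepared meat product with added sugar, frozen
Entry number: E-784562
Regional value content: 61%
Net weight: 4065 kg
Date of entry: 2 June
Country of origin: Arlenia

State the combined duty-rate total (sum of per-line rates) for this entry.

54%

Line A: bakery product → 2-1; in airtight containers → 2-1-1; with no added sugar → 2-1-1-1. Scheduled 37%. Belmark agreement on 2-2-2: 2-1-1-1 not covered. → 37%.
Line B: bakery product → 2-1; frozen → 2-1-2; with added sugar → 2-1-2-2. Scheduled 12%. Belmark agreement on 2-2-2: 2-1-2-2 not covered. → 12%.
Line C: prepared meat product → 2-2; frozen → 2-2-2; with added sugar → 2-2-2-1. Scheduled 19%. Arlenia agreement on 2-2-2: RVC ≥ 45% → 5% available; preferential 5%. → 5%.
Sum: 37% + 12% + 5% = 54%.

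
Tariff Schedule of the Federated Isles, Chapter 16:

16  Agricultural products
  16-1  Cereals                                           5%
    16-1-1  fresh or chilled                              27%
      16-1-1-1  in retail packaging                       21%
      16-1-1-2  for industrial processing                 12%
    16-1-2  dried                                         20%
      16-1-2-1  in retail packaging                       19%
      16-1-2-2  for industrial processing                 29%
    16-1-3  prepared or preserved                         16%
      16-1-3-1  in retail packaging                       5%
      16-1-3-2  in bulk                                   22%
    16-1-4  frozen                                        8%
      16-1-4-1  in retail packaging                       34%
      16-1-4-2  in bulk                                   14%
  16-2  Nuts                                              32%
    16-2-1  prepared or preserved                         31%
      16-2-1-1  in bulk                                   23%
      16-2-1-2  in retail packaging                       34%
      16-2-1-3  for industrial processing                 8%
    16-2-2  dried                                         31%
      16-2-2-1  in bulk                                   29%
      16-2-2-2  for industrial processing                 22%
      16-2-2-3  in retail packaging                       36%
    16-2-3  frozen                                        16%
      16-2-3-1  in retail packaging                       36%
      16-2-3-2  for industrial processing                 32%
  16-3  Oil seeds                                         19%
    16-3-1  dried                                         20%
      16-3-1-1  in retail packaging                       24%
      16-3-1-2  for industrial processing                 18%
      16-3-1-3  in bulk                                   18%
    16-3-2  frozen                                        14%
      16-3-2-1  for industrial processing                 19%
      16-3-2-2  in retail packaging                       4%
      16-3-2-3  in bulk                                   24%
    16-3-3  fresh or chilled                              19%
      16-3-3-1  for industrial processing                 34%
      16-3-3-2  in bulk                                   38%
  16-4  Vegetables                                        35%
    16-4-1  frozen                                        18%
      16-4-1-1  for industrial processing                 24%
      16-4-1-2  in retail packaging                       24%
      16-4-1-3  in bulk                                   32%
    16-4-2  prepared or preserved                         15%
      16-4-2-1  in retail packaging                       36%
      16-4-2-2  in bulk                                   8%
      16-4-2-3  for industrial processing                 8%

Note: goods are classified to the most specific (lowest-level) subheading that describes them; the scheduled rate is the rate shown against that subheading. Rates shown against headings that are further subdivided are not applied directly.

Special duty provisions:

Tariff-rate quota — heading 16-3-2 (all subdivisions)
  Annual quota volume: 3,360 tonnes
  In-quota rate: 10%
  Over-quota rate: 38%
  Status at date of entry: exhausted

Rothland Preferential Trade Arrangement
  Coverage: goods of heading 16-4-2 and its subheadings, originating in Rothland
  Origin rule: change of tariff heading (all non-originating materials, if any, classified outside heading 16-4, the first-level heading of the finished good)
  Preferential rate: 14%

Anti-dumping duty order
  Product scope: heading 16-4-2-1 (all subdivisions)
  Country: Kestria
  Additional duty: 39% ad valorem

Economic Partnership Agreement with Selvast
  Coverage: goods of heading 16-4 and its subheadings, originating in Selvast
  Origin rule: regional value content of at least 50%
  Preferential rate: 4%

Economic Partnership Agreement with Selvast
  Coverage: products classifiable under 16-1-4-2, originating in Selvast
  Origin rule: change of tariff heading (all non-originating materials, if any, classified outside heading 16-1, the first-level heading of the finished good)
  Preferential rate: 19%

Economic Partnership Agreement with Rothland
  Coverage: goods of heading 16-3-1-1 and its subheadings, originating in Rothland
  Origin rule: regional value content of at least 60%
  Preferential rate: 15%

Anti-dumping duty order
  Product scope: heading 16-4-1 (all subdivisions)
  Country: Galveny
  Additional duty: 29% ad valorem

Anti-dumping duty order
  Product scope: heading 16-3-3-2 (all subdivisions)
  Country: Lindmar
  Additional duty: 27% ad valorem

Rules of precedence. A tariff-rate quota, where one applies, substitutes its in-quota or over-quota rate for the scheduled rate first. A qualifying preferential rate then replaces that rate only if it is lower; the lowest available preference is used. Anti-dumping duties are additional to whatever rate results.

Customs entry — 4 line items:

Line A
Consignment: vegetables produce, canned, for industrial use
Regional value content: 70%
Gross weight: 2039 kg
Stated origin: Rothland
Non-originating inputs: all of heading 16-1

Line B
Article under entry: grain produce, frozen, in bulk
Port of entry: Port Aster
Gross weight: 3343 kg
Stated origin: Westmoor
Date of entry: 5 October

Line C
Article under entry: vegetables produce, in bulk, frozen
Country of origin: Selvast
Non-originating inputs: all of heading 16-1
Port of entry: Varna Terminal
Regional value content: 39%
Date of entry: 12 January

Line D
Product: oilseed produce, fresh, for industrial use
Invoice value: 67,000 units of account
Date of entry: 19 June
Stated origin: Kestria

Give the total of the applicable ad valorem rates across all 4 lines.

88%

Line A: vegetables → 16-4; canned → 16-4-2; for industrial use → 16-4-2-3. Scheduled 8%. Rothland agreement on 16-4-2: CTH met → 14% available; Rothland agreement on 16-3-1-1: 16-4-2-3 not covered; preference 14% not lower than 8% → no reduction. → 8%.
Line B: grain → 16-1; frozen → 16-1-4; in bulk → 16-1-4-2. Scheduled 14%. No special measure applies. → 14%.
Line C: vegetables → 16-4; frozen → 16-4-1; in bulk → 16-4-1-3. Scheduled 32%. Selvast agreement on 16-4: RVC < 50%; Selvast agreement on 16-1-4-2: 16-4-1-3 not covered. → 32%.
Line D: oilseed → 16-3; fresh → 16-3-3; for industrial use → 16-3-3-1. Scheduled 34%. No special measure applies. → 34%.
Sum: 8% + 14% + 32% + 34% = 88%.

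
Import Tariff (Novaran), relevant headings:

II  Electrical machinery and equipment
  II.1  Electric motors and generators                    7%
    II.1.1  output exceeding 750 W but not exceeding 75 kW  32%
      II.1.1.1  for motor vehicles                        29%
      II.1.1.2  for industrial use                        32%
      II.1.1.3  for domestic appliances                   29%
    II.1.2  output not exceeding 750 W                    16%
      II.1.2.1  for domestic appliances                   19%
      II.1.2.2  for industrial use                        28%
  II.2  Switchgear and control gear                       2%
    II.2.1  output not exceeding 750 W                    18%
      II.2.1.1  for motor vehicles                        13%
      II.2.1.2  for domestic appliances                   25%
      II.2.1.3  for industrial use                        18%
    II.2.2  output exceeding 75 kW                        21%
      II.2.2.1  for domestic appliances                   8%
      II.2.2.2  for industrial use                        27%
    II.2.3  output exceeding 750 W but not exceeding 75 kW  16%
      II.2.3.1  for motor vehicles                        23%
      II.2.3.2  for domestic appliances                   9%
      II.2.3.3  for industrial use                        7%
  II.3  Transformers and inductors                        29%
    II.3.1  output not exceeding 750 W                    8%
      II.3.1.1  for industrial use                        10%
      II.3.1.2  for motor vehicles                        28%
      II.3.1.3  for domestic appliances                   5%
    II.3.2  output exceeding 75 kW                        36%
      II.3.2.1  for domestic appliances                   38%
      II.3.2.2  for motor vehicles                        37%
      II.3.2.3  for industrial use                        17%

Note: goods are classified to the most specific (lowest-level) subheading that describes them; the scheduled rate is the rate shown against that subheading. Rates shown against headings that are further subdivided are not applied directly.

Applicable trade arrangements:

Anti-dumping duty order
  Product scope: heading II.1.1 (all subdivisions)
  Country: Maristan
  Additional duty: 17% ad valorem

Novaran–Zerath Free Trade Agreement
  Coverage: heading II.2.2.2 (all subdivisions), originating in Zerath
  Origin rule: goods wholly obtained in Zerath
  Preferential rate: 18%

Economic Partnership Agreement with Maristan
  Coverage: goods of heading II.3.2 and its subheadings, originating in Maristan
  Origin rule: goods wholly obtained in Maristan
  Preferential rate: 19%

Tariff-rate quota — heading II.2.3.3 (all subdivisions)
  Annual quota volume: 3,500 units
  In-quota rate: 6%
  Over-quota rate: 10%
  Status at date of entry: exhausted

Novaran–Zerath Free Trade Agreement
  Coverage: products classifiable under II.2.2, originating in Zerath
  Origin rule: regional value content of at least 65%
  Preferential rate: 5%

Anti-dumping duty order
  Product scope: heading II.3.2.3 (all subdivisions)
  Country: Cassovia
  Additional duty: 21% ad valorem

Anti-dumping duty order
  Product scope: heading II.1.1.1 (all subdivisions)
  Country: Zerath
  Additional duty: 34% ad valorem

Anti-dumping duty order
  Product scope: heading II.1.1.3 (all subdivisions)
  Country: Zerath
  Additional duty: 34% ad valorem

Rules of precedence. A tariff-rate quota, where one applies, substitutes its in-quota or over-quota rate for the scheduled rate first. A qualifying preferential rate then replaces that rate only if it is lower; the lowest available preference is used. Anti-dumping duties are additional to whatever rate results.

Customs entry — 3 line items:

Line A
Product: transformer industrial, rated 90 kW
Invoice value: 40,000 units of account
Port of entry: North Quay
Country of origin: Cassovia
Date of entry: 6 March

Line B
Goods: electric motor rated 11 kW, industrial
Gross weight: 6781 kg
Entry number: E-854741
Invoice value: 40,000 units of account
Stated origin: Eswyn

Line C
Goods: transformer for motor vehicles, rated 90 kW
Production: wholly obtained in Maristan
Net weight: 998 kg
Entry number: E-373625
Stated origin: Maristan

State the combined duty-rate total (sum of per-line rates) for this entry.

89%

Line A: transformer → II.3; rated 90 kW → II.3.2; industrial → II.3.2.3. Scheduled 17%. anti-dumping (Cassovia, II.3.2.3): +21%; total 17% + 21% = 38%. → 38%.
Line B: electric motor → II.1; rated 11 kW → II.1.1; industrial → II.1.1.2. Scheduled 32%. No special measure applies. → 32%.
Line C: transformer → II.3; rated 90 kW → II.3.2; for motor vehicles → II.3.2.2. Scheduled 37%. Maristan agreement on II.3.2: wholly obtained → 19% available; preferential 19%. → 19%.
Sum: 38% + 32% + 19% = 89%.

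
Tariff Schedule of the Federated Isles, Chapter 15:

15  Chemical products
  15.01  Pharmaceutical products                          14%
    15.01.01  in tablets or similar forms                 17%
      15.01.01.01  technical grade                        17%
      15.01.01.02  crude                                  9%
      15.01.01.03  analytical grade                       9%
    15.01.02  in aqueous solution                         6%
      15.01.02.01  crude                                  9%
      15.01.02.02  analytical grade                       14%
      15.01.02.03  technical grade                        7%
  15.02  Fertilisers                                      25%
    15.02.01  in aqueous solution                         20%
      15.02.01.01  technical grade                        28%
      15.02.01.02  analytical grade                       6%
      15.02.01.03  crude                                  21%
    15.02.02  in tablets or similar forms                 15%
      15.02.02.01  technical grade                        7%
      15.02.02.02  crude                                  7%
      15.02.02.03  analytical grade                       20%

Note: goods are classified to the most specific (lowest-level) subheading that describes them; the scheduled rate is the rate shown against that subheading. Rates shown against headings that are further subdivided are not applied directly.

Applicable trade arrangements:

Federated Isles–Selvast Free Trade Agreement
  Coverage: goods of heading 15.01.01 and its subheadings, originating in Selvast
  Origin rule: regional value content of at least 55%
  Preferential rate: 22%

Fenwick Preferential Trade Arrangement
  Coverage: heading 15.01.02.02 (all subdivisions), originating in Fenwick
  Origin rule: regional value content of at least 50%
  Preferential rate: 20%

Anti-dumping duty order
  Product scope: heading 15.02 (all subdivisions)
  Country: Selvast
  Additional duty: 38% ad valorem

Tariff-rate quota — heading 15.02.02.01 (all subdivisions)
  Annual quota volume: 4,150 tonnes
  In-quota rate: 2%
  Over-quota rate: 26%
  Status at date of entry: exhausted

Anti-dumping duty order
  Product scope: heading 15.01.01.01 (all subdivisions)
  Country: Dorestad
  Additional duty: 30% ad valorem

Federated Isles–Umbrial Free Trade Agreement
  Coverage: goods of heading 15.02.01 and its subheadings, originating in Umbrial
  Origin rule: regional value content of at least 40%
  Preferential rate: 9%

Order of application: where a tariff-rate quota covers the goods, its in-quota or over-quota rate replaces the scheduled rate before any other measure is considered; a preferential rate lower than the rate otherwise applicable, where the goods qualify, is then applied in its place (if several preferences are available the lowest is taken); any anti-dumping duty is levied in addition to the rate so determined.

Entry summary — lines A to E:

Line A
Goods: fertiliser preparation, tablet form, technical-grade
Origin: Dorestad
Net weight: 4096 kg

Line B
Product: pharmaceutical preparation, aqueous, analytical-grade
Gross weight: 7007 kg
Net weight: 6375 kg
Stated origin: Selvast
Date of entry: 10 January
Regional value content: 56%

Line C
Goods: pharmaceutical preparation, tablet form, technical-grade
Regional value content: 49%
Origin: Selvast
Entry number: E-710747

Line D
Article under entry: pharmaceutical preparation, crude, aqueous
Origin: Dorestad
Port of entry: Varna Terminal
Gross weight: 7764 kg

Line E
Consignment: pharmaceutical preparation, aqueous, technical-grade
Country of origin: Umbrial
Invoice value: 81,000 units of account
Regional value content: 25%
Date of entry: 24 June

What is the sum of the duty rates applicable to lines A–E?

73%

Line A: fertiliser → 15.02; tablet form → 15.02.02; technical-grade → 15.02.02.01. Scheduled 7%. quota on 15.02.02.01 exhausted → over-quota 26%. → 26%.
Line B: pharmaceutical → 15.01; aqueous → 15.01.02; analytical-grade → 15.01.02.02. Scheduled 14%. Selvast agreement on 15.01.01: 15.01.02.02 not covered. → 14%.
Line C: pharmaceutical → 15.01; tablet form → 15.01.01; technical-grade → 15.01.01.01. Scheduled 17%. Selvast agreement on 15.01.01: RVC < 55%. → 17%.
Line D: pharmaceutical → 15.01; aqueous → 15.01.02; crude → 15.01.02.01. Scheduled 9%. No special measure applies. → 9%.
Line E: pharmaceutical → 15.01; aqueous → 15.01.02; technical-grade → 15.01.02.03. Scheduled 7%. Umbrial agreement on 15.02.01: 15.01.02.03 not covered. → 7%.
Sum: 26% + 14% + 17% + 9% + 7% = 73%.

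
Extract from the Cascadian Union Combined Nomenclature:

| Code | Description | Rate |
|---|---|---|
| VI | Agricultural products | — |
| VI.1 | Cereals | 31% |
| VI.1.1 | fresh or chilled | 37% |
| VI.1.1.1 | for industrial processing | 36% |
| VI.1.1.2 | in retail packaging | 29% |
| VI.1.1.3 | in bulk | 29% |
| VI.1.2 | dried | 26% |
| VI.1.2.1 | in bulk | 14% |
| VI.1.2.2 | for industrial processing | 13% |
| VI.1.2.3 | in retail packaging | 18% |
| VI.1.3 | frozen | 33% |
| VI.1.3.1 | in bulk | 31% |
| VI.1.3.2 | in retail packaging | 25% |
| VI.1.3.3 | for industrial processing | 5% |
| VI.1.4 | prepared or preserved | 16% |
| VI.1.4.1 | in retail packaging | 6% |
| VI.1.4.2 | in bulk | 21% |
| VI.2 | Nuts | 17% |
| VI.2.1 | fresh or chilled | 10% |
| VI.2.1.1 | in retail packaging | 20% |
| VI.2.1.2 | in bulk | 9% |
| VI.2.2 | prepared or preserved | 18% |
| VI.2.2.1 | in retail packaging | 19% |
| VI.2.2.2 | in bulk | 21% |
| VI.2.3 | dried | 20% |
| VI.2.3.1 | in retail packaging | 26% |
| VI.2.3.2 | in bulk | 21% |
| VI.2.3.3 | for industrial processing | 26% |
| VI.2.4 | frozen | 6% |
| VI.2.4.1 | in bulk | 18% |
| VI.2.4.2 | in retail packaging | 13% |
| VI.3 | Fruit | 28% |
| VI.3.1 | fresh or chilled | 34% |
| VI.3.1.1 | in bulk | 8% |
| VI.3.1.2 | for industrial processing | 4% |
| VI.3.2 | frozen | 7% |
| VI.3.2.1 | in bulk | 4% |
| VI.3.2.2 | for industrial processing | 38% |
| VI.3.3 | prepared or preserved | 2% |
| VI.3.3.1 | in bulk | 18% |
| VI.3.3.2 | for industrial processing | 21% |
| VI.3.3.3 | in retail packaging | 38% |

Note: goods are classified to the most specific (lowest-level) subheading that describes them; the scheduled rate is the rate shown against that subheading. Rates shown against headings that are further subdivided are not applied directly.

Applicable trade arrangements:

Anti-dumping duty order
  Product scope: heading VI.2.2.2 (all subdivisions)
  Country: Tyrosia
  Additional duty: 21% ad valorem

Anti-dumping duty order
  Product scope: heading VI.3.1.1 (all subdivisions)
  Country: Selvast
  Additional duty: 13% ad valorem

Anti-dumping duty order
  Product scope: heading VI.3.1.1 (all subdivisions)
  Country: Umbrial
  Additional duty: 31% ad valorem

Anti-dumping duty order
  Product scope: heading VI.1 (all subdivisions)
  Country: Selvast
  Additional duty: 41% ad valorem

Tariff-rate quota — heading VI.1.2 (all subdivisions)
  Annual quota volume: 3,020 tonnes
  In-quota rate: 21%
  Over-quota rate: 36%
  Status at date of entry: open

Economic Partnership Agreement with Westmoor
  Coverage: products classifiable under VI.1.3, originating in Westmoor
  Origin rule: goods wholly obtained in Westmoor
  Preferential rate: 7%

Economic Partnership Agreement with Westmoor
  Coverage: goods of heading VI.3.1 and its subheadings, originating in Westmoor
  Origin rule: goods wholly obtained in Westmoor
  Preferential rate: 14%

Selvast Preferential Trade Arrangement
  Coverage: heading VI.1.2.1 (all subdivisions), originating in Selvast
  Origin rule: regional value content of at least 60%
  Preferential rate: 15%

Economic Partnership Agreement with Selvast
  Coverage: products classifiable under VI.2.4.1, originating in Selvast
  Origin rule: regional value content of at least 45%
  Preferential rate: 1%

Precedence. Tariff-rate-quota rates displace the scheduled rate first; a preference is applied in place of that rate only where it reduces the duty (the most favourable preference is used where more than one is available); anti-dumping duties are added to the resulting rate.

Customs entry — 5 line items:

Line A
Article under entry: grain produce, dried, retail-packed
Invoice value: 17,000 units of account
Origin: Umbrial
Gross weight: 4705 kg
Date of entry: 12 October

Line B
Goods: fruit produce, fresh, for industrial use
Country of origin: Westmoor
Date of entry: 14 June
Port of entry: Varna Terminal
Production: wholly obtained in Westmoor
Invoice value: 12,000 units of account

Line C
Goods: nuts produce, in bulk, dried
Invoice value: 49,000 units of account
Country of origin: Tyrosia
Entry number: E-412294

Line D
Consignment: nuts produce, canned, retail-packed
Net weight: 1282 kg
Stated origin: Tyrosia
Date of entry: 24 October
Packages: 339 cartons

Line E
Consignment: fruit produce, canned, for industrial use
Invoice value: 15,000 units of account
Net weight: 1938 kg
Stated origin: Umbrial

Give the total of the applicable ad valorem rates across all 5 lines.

Line A: grain → VI.1; dried → VI.1.2; retail-packed → VI.1.2.3. Scheduled 18%. quota on VI.1.2 open → in-quota 21%. → 21%.
Line B: fruit → VI.3; fresh → VI.3.1; for industrial use → VI.3.1.2. Scheduled 4%. Westmoor agreement on VI.1.3: VI.3.1.2 not covered; Westmoor agreement on VI.3.1: wholly obtained → 14% available; preference 14% not lower than 4% → no reduction. → 4%.
Line C: nuts → VI.2; dried → VI.2.3; in bulk → VI.2.3.2. Scheduled 21%. No special measure applies. → 21%.
Line D: nuts → VI.2; canned → VI.2.2; retail-packed → VI.2.2.1. Scheduled 19%. No special measure applies. → 19%.
Line E: fruit → VI.3; canned → VI.3.3; for industrial use → VI.3.3.2. Scheduled 21%. No special measure applies. → 21%.
Sum: 21% + 4% + 21% + 19% + 21% = 86%.

86%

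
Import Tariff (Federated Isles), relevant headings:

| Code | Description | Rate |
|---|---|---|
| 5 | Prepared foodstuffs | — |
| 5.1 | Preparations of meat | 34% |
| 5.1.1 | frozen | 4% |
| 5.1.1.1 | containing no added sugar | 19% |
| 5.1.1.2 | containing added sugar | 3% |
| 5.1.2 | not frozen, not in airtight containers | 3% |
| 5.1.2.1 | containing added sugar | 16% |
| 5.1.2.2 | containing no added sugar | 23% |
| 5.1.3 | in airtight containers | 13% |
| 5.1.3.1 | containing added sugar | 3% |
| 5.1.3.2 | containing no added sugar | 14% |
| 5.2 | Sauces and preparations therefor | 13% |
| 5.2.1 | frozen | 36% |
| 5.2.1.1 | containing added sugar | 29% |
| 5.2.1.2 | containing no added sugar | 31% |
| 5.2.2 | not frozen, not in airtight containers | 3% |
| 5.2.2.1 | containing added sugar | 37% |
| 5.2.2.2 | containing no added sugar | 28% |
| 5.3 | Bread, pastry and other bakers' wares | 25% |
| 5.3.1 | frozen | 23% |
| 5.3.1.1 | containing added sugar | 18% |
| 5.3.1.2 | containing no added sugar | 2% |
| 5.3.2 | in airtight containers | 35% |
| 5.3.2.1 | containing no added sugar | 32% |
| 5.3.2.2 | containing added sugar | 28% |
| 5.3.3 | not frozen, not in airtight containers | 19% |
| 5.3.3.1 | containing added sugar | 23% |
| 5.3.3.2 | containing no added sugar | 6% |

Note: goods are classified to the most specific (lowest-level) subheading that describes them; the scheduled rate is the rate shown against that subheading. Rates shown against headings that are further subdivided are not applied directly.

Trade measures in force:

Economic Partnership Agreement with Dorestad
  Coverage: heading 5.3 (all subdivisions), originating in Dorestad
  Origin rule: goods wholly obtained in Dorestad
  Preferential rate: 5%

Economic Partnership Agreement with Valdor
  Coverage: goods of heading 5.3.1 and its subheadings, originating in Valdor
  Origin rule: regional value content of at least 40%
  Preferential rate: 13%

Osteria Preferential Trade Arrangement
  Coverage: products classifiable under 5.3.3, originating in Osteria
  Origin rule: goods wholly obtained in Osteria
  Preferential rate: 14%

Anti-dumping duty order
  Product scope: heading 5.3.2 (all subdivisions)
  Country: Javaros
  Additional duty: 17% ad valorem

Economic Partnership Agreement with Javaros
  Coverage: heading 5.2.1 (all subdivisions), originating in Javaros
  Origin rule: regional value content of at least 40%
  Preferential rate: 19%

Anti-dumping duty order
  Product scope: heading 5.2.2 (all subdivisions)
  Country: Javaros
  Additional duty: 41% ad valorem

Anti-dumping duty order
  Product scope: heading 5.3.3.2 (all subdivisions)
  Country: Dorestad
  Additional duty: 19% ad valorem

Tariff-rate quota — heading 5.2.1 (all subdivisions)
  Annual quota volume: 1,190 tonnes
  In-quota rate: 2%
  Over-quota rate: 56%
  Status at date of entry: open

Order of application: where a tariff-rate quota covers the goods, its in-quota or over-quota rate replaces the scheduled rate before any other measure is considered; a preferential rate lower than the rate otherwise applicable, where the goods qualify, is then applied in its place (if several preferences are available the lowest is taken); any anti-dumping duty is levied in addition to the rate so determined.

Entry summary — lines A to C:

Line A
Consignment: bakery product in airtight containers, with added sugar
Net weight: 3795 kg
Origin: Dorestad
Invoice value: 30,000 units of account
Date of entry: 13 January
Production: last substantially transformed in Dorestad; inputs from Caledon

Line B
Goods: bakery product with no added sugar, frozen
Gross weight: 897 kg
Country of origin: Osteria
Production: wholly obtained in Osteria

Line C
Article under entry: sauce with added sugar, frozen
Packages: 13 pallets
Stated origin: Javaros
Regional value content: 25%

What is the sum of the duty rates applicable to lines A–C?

Line A: bakery product → 5.3; in airtight containers → 5.3.2; with added sugar → 5.3.2.2. Scheduled 28%. Dorestad agreement on 5.3: not wholly obtained. → 28%.
Line B: bakery product → 5.3; frozen → 5.3.1; with no added sugar → 5.3.1.2. Scheduled 2%. Osteria agreement on 5.3.3: 5.3.1.2 not covered. → 2%.
Line C: sauce → 5.2; frozen → 5.2.1; with added sugar → 5.2.1.1. Scheduled 29%. quota on 5.2.1 open → in-quota 2%; Javaros agreement on 5.2.1: RVC < 40%. → 2%.
Sum: 28% + 2% + 2% = 32%.

32%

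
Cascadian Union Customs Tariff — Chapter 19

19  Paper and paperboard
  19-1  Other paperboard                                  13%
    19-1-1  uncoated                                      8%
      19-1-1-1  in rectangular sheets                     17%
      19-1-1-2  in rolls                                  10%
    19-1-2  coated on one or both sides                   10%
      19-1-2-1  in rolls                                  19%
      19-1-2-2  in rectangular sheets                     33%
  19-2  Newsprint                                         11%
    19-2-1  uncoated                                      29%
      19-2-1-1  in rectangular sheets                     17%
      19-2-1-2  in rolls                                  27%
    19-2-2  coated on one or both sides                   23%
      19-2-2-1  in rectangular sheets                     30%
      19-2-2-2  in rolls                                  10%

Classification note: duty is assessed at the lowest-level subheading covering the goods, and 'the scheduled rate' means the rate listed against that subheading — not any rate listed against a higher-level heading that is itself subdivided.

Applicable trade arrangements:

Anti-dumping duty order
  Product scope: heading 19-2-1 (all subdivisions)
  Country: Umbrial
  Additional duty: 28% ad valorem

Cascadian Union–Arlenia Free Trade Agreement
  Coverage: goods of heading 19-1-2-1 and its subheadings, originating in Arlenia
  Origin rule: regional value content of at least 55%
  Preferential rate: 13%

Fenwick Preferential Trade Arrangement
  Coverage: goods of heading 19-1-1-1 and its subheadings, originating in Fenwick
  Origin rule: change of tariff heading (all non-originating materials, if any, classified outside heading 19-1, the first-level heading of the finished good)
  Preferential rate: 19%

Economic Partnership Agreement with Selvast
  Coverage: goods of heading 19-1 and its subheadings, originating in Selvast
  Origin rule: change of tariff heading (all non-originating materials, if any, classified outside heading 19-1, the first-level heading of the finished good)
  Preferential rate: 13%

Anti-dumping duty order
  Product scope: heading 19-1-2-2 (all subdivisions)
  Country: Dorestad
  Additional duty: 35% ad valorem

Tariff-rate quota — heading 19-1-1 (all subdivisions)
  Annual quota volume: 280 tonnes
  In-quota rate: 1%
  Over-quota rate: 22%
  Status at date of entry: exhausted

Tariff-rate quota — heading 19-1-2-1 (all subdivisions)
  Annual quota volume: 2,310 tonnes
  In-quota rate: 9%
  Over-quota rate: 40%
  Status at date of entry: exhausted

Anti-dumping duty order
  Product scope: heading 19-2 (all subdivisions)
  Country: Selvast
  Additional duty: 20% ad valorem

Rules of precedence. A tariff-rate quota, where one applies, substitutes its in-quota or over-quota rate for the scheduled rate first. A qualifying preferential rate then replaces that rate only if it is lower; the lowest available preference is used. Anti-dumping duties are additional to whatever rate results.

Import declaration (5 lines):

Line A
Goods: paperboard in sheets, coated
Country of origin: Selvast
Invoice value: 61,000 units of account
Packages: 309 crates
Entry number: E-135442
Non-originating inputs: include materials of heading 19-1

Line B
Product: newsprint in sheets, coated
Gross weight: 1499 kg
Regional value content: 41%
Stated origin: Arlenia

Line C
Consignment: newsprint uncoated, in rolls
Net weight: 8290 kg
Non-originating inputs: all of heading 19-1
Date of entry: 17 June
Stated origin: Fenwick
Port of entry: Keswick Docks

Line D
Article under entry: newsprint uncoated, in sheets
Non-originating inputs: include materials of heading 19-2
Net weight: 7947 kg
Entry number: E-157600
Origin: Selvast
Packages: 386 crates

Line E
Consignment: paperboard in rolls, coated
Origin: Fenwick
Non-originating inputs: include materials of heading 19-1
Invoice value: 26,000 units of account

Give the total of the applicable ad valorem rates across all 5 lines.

167%

Line A: paperboard → 19-1; coated → 19-1-2; in sheets → 19-1-2-2. Scheduled 33%. Selvast agreement on 19-1: CTH not met. → 33%.
Line B: newsprint → 19-2; coated → 19-2-2; in sheets → 19-2-2-1. Scheduled 30%. Arlenia agreement on 19-1-2-1: 19-2-2-1 not covered. → 30%.
Line C: newsprint → 19-2; uncoated → 19-2-1; in rolls → 19-2-1-2. Scheduled 27%. Fenwick agreement on 19-1-1-1: 19-2-1-2 not covered. → 27%.
Line D: newsprint → 19-2; uncoated → 19-2-1; in sheets → 19-2-1-1. Scheduled 17%. Selvast agreement on 19-1: 19-2-1-1 not covered; anti-dumping (Selvast, 19-2): +20%; total 17% + 20% = 37%. → 37%.
Line E: paperboard → 19-1; coated → 19-1-2; in rolls → 19-1-2-1. Scheduled 19%. quota on 19-1-2-1 exhausted → over-quota 40%; Fenwick agreement on 19-1-1-1: 19-1-2-1 not covered. → 40%.
Sum: 33% + 30% + 27% + 37% + 40% = 167%.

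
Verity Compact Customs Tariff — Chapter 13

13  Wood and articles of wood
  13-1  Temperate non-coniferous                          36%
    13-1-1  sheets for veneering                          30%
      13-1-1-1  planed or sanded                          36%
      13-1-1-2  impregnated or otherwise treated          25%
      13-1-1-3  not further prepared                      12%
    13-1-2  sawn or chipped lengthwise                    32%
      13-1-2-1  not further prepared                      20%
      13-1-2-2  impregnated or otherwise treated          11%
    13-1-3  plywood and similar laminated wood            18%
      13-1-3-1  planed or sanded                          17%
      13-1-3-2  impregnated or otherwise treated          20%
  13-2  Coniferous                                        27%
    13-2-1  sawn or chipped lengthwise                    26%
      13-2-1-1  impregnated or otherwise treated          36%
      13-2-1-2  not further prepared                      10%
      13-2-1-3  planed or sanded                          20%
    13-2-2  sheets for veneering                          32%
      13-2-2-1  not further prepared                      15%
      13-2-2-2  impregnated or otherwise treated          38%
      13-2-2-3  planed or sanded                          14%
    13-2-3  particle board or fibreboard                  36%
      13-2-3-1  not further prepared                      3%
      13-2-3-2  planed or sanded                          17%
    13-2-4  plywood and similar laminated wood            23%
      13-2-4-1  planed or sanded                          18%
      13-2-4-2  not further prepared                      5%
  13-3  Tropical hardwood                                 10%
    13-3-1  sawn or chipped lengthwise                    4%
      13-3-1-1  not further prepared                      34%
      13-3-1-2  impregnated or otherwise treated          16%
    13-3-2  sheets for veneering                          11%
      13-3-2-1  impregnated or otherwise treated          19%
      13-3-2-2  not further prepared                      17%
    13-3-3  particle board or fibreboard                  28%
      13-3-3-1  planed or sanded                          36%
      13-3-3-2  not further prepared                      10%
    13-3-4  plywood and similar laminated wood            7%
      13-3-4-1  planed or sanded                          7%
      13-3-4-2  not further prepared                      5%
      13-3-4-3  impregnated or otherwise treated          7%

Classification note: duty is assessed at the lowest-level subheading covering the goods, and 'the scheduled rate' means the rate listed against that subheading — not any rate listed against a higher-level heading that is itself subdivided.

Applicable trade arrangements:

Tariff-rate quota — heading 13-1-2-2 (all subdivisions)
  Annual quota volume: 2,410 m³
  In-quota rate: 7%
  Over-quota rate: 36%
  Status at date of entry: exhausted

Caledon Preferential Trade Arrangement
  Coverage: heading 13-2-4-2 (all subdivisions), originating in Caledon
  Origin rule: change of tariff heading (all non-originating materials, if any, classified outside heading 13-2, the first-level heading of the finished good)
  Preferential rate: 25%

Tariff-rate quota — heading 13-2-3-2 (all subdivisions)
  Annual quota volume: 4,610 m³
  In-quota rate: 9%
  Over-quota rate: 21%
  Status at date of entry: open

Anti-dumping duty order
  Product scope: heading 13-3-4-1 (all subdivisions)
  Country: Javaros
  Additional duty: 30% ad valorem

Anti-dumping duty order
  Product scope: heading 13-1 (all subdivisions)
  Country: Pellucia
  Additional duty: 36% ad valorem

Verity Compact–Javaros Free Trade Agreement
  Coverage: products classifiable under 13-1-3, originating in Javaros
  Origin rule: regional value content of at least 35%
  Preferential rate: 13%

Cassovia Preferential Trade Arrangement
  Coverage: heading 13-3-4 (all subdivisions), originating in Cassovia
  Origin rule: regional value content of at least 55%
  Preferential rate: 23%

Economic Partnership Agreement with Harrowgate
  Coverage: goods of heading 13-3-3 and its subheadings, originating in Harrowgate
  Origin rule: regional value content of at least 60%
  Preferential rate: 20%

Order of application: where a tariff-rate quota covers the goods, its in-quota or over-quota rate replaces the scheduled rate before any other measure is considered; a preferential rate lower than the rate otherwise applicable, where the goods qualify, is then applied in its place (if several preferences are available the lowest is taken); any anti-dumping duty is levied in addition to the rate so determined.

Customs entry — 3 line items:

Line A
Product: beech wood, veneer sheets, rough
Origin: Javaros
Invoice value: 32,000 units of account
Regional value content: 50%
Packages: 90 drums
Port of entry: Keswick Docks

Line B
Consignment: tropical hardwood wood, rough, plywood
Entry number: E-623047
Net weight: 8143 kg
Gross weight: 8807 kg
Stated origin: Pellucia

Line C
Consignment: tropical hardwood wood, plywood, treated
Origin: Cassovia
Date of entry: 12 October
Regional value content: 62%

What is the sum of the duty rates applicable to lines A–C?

24%

Line A: beech → 13-1; veneer sheets → 13-1-1; rough → 13-1-1-3. Scheduled 12%. Javaros agreement on 13-1-3: 13-1-1-3 not covered. → 12%.
Line B: tropical hardwood → 13-3; plywood → 13-3-4; rough → 13-3-4-2. Scheduled 5%. No special measure applies. → 5%.
Line C: tropical hardwood → 13-3; plywood → 13-3-4; treated → 13-3-4-3. Scheduled 7%. Cassovia agreement on 13-3-4: RVC ≥ 55% → 23% available; preference 23% not lower than 7% → no reduction. → 7%.
Sum: 12% + 5% + 7% = 24%.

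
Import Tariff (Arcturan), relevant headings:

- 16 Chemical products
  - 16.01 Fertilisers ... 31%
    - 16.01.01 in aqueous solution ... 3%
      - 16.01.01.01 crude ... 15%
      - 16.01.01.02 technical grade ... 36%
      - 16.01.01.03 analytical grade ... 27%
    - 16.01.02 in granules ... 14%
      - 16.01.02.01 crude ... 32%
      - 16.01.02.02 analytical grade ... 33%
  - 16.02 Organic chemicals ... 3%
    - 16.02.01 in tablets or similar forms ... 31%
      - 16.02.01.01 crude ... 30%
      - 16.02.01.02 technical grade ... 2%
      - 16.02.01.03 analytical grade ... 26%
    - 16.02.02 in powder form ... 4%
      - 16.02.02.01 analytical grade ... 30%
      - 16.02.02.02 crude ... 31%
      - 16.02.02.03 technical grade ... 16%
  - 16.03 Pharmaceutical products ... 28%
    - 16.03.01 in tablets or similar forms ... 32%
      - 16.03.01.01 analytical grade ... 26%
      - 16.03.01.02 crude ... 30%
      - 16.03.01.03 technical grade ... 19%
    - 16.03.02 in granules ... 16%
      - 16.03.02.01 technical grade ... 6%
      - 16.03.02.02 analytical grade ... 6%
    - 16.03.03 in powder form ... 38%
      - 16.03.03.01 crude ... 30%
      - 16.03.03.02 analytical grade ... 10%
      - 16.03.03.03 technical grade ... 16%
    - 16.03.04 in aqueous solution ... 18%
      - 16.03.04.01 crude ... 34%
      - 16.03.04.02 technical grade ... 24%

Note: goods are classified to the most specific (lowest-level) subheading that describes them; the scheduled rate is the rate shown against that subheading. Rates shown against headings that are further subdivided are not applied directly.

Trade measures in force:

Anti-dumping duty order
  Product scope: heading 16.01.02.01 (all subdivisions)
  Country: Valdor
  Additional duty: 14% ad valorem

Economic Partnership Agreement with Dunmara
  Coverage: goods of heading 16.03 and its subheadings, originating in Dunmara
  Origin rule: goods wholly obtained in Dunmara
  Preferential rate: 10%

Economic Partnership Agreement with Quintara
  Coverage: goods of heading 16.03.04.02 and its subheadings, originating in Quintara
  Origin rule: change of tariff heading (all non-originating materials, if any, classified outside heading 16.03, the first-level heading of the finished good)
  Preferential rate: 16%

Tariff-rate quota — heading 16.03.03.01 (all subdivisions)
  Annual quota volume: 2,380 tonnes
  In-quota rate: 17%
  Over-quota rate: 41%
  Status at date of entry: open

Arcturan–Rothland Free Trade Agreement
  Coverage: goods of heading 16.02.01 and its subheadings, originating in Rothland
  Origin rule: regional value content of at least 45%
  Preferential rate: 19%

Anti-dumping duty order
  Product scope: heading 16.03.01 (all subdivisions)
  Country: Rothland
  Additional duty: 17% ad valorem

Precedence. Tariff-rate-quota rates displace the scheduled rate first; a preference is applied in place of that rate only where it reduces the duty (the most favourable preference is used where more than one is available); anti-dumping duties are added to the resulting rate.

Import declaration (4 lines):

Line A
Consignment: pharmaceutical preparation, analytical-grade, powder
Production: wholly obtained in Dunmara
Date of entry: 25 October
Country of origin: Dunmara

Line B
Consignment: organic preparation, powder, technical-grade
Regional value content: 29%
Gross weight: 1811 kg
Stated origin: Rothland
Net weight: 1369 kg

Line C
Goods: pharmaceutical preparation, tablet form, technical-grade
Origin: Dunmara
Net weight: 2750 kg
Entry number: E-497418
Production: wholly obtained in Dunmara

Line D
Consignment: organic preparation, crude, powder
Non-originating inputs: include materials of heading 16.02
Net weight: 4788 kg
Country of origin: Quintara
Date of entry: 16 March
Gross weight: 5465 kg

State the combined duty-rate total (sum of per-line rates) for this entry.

67%

Line A: pharmaceutical → 16.03; powder → 16.03.03; analytical-grade → 16.03.03.02. Scheduled 10%. Dunmara agreement on 16.03: wholly obtained → 10% available; preference 10% not lower than 10% → no reduction. → 10%.
Line B: organic → 16.02; powder → 16.02.02; technical-grade → 16.02.02.03. Scheduled 16%. Rothland agreement on 16.02.01: 16.02.02.03 not covered. → 16%.
Line C: pharmaceutical → 16.03; tablet form → 16.03.01; technical-grade → 16.03.01.03. Scheduled 19%. Dunmara agreement on 16.03: wholly obtained → 10% available; preferential 10%. → 10%.
Line D: organic → 16.02; powder → 16.02.02; crude → 16.02.02.02. Scheduled 31%. Quintara agreement on 16.03.04.02: 16.02.02.02 not covered. → 31%.
Sum: 10% + 16% + 10% + 31% = 67%.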